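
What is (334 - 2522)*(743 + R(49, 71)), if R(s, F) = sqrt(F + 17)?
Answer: -1625684 - 4376*sqrt(22) ≈ -1.6462e+6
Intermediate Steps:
R(s, F) = sqrt(17 + F)
(334 - 2522)*(743 + R(49, 71)) = (334 - 2522)*(743 + sqrt(17 + 71)) = -2188*(743 + sqrt(88)) = -2188*(743 + 2*sqrt(22)) = -1625684 - 4376*sqrt(22)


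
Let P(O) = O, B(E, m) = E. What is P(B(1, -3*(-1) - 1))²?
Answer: 1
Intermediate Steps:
P(B(1, -3*(-1) - 1))² = 1² = 1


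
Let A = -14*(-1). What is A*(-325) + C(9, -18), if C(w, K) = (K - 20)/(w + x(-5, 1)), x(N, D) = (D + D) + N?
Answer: -13669/3 ≈ -4556.3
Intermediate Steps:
A = 14
x(N, D) = N + 2*D (x(N, D) = 2*D + N = N + 2*D)
C(w, K) = (-20 + K)/(-3 + w) (C(w, K) = (K - 20)/(w + (-5 + 2*1)) = (-20 + K)/(w + (-5 + 2)) = (-20 + K)/(w - 3) = (-20 + K)/(-3 + w))
A*(-325) + C(9, -18) = 14*(-325) + (-20 - 18)/(-3 + 9) = -4550 - 38/6 = -4550 + (⅙)*(-38) = -4550 - 19/3 = -13669/3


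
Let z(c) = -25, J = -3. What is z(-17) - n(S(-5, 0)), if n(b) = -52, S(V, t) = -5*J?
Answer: 27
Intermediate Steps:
S(V, t) = 15 (S(V, t) = -5*(-3) = 15)
z(-17) - n(S(-5, 0)) = -25 - 1*(-52) = -25 + 52 = 27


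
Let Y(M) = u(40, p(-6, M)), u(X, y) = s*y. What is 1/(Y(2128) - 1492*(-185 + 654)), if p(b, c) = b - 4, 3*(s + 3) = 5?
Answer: -3/2099204 ≈ -1.4291e-6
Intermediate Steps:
s = -4/3 (s = -3 + (1/3)*5 = -3 + 5/3 = -4/3 ≈ -1.3333)
p(b, c) = -4 + b
u(X, y) = -4*y/3
Y(M) = 40/3 (Y(M) = -4*(-4 - 6)/3 = -4/3*(-10) = 40/3)
1/(Y(2128) - 1492*(-185 + 654)) = 1/(40/3 - 1492*(-185 + 654)) = 1/(40/3 - 1492*469) = 1/(40/3 - 699748) = 1/(-2099204/3) = -3/2099204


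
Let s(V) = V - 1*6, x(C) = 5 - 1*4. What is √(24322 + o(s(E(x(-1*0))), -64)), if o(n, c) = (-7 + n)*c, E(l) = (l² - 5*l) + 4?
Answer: √25154 ≈ 158.60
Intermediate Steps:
x(C) = 1 (x(C) = 5 - 4 = 1)
E(l) = 4 + l² - 5*l
s(V) = -6 + V (s(V) = V - 6 = -6 + V)
o(n, c) = c*(-7 + n)
√(24322 + o(s(E(x(-1*0))), -64)) = √(24322 - 64*(-7 + (-6 + (4 + 1² - 5*1)))) = √(24322 - 64*(-7 + (-6 + (4 + 1 - 5)))) = √(24322 - 64*(-7 + (-6 + 0))) = √(24322 - 64*(-7 - 6)) = √(24322 - 64*(-13)) = √(24322 + 832) = √25154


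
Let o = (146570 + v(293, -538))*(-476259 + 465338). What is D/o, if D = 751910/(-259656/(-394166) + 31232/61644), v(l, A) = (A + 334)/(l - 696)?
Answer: -460172748552404745/1141664890633662506684 ≈ -0.00040307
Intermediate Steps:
v(l, A) = (334 + A)/(-696 + l)
D = 1141867862412915/1769801686 (D = 751910/(-259656*(-1/394166) + 31232*(1/61644)) = 751910/(129828/197083 + 7808/15411) = 751910/(3539603372/3037246113) = 751910*(3037246113/3539603372) = 1141867862412915/1769801686 ≈ 6.4520e+5)
o = -645080688794/403 (o = (146570 + (334 - 538)/(-696 + 293))*(-476259 + 465338) = (146570 - 204/(-403))*(-10921) = (146570 - 1/403*(-204))*(-10921) = (146570 + 204/403)*(-10921) = (59067914/403)*(-10921) = -645080688794/403 ≈ -1.6007e+9)
D/o = 1141867862412915/(1769801686*(-645080688794/403)) = (1141867862412915/1769801686)*(-403/645080688794) = -460172748552404745/1141664890633662506684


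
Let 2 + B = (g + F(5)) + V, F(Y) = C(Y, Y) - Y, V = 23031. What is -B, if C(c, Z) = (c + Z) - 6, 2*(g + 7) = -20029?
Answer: -26013/2 ≈ -13007.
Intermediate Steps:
g = -20043/2 (g = -7 + (½)*(-20029) = -7 - 20029/2 = -20043/2 ≈ -10022.)
C(c, Z) = -6 + Z + c (C(c, Z) = (Z + c) - 6 = -6 + Z + c)
F(Y) = -6 + Y (F(Y) = (-6 + Y + Y) - Y = (-6 + 2*Y) - Y = -6 + Y)
B = 26013/2 (B = -2 + ((-20043/2 + (-6 + 5)) + 23031) = -2 + ((-20043/2 - 1) + 23031) = -2 + (-20045/2 + 23031) = -2 + 26017/2 = 26013/2 ≈ 13007.)
-B = -1*26013/2 = -26013/2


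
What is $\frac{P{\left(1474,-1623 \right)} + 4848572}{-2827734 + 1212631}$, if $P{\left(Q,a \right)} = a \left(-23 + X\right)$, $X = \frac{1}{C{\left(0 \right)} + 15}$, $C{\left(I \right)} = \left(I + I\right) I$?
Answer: $- \frac{3489852}{1153645} \approx -3.0251$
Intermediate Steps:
$C{\left(I \right)} = 2 I^{2}$ ($C{\left(I \right)} = 2 I I = 2 I^{2}$)
$X = \frac{1}{15}$ ($X = \frac{1}{2 \cdot 0^{2} + 15} = \frac{1}{2 \cdot 0 + 15} = \frac{1}{0 + 15} = \frac{1}{15} \approx 0.066667$)
$P{\left(Q,a \right)} = - \frac{344 a}{15}$ ($P{\left(Q,a \right)} = a \left(-23 + \frac{1}{15}\right) = a \left(- \frac{344}{15}\right) = - \frac{344 a}{15}$)
$\frac{P{\left(1474,-1623 \right)} + 4848572}{-2827734 + 1212631} = \frac{\left(- \frac{344}{15}\right) \left(-1623\right) + 4848572}{-2827734 + 1212631} = \frac{\frac{186104}{5} + 4848572}{-1615103} = \frac{24428964}{5} \left(- \frac{1}{1615103}\right) = - \frac{3489852}{1153645}$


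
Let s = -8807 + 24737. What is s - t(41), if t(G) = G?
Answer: 15889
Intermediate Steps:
s = 15930
s - t(41) = 15930 - 1*41 = 15930 - 41 = 15889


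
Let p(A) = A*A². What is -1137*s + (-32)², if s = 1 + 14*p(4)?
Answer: -1018865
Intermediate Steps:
p(A) = A³
s = 897 (s = 1 + 14*4³ = 1 + 14*64 = 1 + 896 = 897)
-1137*s + (-32)² = -1137*897 + (-32)² = -1019889 + 1024 = -1018865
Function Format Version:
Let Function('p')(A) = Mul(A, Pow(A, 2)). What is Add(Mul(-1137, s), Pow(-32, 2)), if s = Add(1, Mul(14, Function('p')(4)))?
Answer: -1018865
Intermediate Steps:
Function('p')(A) = Pow(A, 3)
s = 897 (s = Add(1, Mul(14, Pow(4, 3))) = Add(1, Mul(14, 64)) = Add(1, 896) = 897)
Add(Mul(-1137, s), Pow(-32, 2)) = Add(Mul(-1137, 897), Pow(-32, 2)) = Add(-1019889, 1024) = -1018865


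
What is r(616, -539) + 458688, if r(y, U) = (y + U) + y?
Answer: 459381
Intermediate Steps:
r(y, U) = U + 2*y (r(y, U) = (U + y) + y = U + 2*y)
r(616, -539) + 458688 = (-539 + 2*616) + 458688 = (-539 + 1232) + 458688 = 693 + 458688 = 459381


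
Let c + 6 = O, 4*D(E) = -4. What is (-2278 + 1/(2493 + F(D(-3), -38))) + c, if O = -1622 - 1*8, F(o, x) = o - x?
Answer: -9902419/2530 ≈ -3914.0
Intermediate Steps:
D(E) = -1 (D(E) = (¼)*(-4) = -1)
O = -1630 (O = -1622 - 8 = -1630)
c = -1636 (c = -6 - 1630 = -1636)
(-2278 + 1/(2493 + F(D(-3), -38))) + c = (-2278 + 1/(2493 + (-1 - 1*(-38)))) - 1636 = (-2278 + 1/(2493 + (-1 + 38))) - 1636 = (-2278 + 1/(2493 + 37)) - 1636 = (-2278 + 1/2530) - 1636 = -5763339/2530 - 1636 = -9902419/2530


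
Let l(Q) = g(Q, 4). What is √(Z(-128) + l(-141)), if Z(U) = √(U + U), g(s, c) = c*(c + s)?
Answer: 2*√(-137 + 4*I) ≈ 0.34171 + 23.412*I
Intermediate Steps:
l(Q) = 16 + 4*Q (l(Q) = 4*(4 + Q) = 16 + 4*Q)
Z(U) = √2*√U (Z(U) = √(2*U) = √2*√U)
√(Z(-128) + l(-141)) = √(√2*√(-128) + (16 + 4*(-141))) = √(√2*(8*I*√2) + (16 - 564)) = √(16*I - 548) = √(-548 + 16*I)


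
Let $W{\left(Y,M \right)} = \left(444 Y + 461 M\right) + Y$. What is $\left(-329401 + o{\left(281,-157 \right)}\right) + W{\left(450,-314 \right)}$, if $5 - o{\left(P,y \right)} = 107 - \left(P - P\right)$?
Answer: $-274007$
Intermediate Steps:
$o{\left(P,y \right)} = -102$ ($o{\left(P,y \right)} = 5 - \left(107 - \left(P - P\right)\right) = 5 - \left(107 - 0\right) = 5 - \left(107 + 0\right) = 5 - 107 = -102$)
$W{\left(Y,M \right)} = 445 Y + 461 M$
$\left(-329401 + o{\left(281,-157 \right)}\right) + W{\left(450,-314 \right)} = \left(-329401 - 102\right) + \left(445 \cdot 450 + 461 \left(-314\right)\right) = -329503 + \left(200250 - 144754\right) = -329503 + 55496 = -274007$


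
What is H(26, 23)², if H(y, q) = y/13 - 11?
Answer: 81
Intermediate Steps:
H(y, q) = -11 + y/13 (H(y, q) = y*(1/13) - 11 = y/13 - 11 = -11 + y/13)
H(26, 23)² = (-11 + (1/13)*26)² = (-11 + 2)² = (-9)² = 81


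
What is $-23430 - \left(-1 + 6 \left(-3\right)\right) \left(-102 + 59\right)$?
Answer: $-24247$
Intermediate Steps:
$-23430 - \left(-1 + 6 \left(-3\right)\right) \left(-102 + 59\right) = -23430 - \left(-1 - 18\right) \left(-43\right) = -23430 - \left(-19\right) \left(-43\right) = -23430 - 817 = -24247$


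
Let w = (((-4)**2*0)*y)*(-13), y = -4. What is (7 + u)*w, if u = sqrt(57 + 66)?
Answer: 0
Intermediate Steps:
u = sqrt(123) ≈ 11.091
w = 0 (w = (((-4)**2*0)*(-4))*(-13) = ((16*0)*(-4))*(-13) = (0*(-4))*(-13) = 0*(-13) = 0)
(7 + u)*w = (7 + sqrt(123))*0 = 0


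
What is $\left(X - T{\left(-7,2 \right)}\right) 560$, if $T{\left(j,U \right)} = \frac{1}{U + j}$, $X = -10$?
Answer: $-5488$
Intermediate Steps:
$\left(X - T{\left(-7,2 \right)}\right) 560 = \left(-10 - \frac{1}{2 - 7}\right) 560 = \left(-10 - \frac{1}{-5}\right) 560 = \left(-10 - - \frac{1}{5}\right) 560 = \left(-10 + \frac{1}{5}\right) 560 = \left(- \frac{49}{5}\right) 560 = -5488$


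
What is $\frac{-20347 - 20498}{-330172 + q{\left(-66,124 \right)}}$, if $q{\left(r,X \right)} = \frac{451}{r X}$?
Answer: $\frac{30388680}{245648009} \approx 0.12371$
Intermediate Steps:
$q{\left(r,X \right)} = \frac{451}{X r}$
$\frac{-20347 - 20498}{-330172 + q{\left(-66,124 \right)}} = \frac{-20347 - 20498}{-330172 + \frac{451}{124 \left(-66\right)}} = - \frac{40845}{-330172 + 451 \cdot \frac{1}{124} \left(- \frac{1}{66}\right)} = - \frac{40845}{-330172 - \frac{41}{744}} = - \frac{40845}{- \frac{245648009}{744}} = \left(-40845\right) \left(- \frac{744}{245648009}\right) = \frac{30388680}{245648009}$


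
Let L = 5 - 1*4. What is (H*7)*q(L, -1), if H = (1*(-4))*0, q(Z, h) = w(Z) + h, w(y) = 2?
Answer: 0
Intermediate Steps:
L = 1 (L = 5 - 4 = 1)
q(Z, h) = 2 + h
H = 0 (H = -4*0 = 0)
(H*7)*q(L, -1) = (0*7)*(2 - 1) = 0*1 = 0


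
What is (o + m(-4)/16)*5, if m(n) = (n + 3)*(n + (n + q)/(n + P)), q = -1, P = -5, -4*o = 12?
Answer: -2005/144 ≈ -13.924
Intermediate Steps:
o = -3 (o = -¼*12 = -3)
m(n) = (3 + n)*(n + (-1 + n)/(-5 + n)) (m(n) = (n + 3)*(n + (n - 1)/(n - 5)) = (3 + n)*(n + (-1 + n)/(-5 + n)))
(o + m(-4)/16)*5 = (-3 + ((-3 + (-4)³ - 1*(-4)² - 13*(-4))/(-5 - 4))/16)*5 = (-3 + ((-3 - 64 - 1*16 + 52)/(-9))*(1/16))*5 = (-3 - (-3 - 64 - 16 + 52)/9*(1/16))*5 = (-3 - ⅑*(-31)*(1/16))*5 = (-3 + (31/9)*(1/16))*5 = (-3 + 31/144)*5 = -401/144*5 = -2005/144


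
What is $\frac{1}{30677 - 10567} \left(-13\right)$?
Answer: $- \frac{13}{20110} \approx -0.00064644$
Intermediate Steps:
$\frac{1}{30677 - 10567} \left(-13\right) = \frac{1}{20110} \left(-13\right) = - \frac{13}{20110}$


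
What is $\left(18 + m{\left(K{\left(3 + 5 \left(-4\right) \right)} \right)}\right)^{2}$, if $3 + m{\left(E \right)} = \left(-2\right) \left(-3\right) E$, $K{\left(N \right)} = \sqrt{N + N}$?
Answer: $-999 + 180 i \sqrt{34} \approx -999.0 + 1049.6 i$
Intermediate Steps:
$K{\left(N \right)} = \sqrt{2} \sqrt{N}$ ($K{\left(N \right)} = \sqrt{2 N} = \sqrt{2} \sqrt{N}$)
$m{\left(E \right)} = -3 + 6 E$ ($m{\left(E \right)} = -3 + \left(-2\right) \left(-3\right) E = -3 + 6 E$)
$\left(18 + m{\left(K{\left(3 + 5 \left(-4\right) \right)} \right)}\right)^{2} = \left(18 - \left(3 - 6 \sqrt{2} \sqrt{3 + 5 \left(-4\right)}\right)\right)^{2} = \left(18 - \left(3 - 6 \sqrt{2} \sqrt{3 - 20}\right)\right)^{2} = \left(18 - \left(3 - 6 \sqrt{2} \sqrt{-17}\right)\right)^{2} = \left(18 - \left(3 - 6 \sqrt{2} i \sqrt{17}\right)\right)^{2} = \left(18 - \left(3 - 6 i \sqrt{34}\right)\right)^{2} = \left(15 + 6 i \sqrt{34}\right)^{2}$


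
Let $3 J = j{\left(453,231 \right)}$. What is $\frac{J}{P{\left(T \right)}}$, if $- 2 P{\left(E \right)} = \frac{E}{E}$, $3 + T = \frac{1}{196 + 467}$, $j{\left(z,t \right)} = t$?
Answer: $-154$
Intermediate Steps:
$T = - \frac{1988}{663}$ ($T = -3 + \frac{1}{196 + 467} = -3 + \frac{1}{663} = - \frac{1988}{663} \approx -2.9985$)
$P{\left(E \right)} = - \frac{1}{2}$ ($P{\left(E \right)} = - \frac{E \frac{1}{E}}{2} = \left(- \frac{1}{2}\right) 1 = - \frac{1}{2}$)
$J = 77$ ($J = \frac{1}{3} \cdot 231 = 77$)
$\frac{J}{P{\left(T \right)}} = \frac{77}{- \frac{1}{2}} = 77 \left(-2\right) = -154$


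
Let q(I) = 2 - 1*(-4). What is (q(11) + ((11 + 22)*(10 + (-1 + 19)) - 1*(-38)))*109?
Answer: 105512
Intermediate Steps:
q(I) = 6 (q(I) = 2 + 4 = 6)
(q(11) + ((11 + 22)*(10 + (-1 + 19)) - 1*(-38)))*109 = (6 + ((11 + 22)*(10 + (-1 + 19)) - 1*(-38)))*109 = (6 + (33*(10 + 18) + 38))*109 = (6 + (33*28 + 38))*109 = (6 + (924 + 38))*109 = (6 + 962)*109 = 968*109 = 105512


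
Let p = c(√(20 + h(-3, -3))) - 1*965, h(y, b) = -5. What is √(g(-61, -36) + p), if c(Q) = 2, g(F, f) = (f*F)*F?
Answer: 3*I*√14991 ≈ 367.31*I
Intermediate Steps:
g(F, f) = f*F² (g(F, f) = (F*f)*F = f*F²)
p = -963 (p = 2 - 1*965 = 2 - 965 = -963)
√(g(-61, -36) + p) = √(-36*(-61)² - 963) = √(-36*3721 - 963) = √(-133956 - 963) = √(-134919) = 3*I*√14991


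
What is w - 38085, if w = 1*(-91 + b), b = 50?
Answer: -38126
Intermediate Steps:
w = -41 (w = 1*(-91 + 50) = 1*(-41) = -41)
w - 38085 = -41 - 38085 = -38126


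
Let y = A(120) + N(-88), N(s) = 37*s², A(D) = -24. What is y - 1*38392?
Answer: 248112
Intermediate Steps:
y = 286504 (y = -24 + 37*(-88)² = -24 + 37*7744 = -24 + 286528 = 286504)
y - 1*38392 = 286504 - 1*38392 = 286504 - 38392 = 248112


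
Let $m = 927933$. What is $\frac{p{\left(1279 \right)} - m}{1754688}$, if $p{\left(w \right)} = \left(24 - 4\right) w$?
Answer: $- \frac{902353}{1754688} \approx -0.51425$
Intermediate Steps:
$p{\left(w \right)} = 20 w$
$\frac{p{\left(1279 \right)} - m}{1754688} = \frac{20 \cdot 1279 - 927933}{1754688} = \left(25580 - 927933\right) \frac{1}{1754688} = \left(-902353\right) \frac{1}{1754688} = - \frac{902353}{1754688}$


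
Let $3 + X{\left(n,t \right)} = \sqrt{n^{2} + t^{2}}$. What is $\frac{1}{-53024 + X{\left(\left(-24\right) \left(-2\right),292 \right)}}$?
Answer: $- \frac{4079}{216290397} - \frac{4 \sqrt{5473}}{2811775161} \approx -1.8964 \cdot 10^{-5}$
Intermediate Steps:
$X{\left(n,t \right)} = -3 + \sqrt{n^{2} + t^{2}}$
$\frac{1}{-53024 + X{\left(\left(-24\right) \left(-2\right),292 \right)}} = \frac{1}{-53024 - \left(3 - \sqrt{\left(\left(-24\right) \left(-2\right)\right)^{2} + 292^{2}}\right)} = \frac{1}{-53024 - \left(3 - \sqrt{48^{2} + 85264}\right)} = \frac{1}{-53024 - \left(3 - \sqrt{2304 + 85264}\right)} = \frac{1}{-53024 - \left(3 - \sqrt{87568}\right)} = \frac{1}{-53024 - \left(3 - 4 \sqrt{5473}\right)} = \frac{1}{-53027 + 4 \sqrt{5473}}$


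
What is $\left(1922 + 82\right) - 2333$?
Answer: $-329$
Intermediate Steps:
$\left(1922 + 82\right) - 2333 = 2004 - 2333 = -329$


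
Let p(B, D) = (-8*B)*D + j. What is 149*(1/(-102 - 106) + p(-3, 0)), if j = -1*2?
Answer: -62133/208 ≈ -298.72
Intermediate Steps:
j = -2
p(B, D) = -2 - 8*B*D (p(B, D) = (-8*B)*D - 2 = -8*B*D - 2 = -2 - 8*B*D)
149*(1/(-102 - 106) + p(-3, 0)) = 149*(1/(-102 - 106) + (-2 - 8*(-3)*0)) = 149*(1/(-208) + (-2 + 0)) = 149*(-1/208 - 2) = 149*(-417/208) = -62133/208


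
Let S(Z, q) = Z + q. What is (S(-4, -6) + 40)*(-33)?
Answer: -990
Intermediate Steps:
(S(-4, -6) + 40)*(-33) = ((-4 - 6) + 40)*(-33) = (-10 + 40)*(-33) = 30*(-33) = -990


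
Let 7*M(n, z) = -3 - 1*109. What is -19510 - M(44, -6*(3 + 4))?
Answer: -19494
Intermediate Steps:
M(n, z) = -16 (M(n, z) = (-3 - 1*109)/7 = (-3 - 109)/7 = (⅐)*(-112) = -16)
-19510 - M(44, -6*(3 + 4)) = -19510 - 1*(-16) = -19510 + 16 = -19494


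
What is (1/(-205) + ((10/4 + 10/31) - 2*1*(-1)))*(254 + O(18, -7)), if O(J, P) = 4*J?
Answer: 9980979/6355 ≈ 1570.6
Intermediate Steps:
(1/(-205) + ((10/4 + 10/31) - 2*1*(-1)))*(254 + O(18, -7)) = (1/(-205) + ((10/4 + 10/31) - 2*1*(-1)))*(254 + 4*18) = (-1/205 + ((10*(¼) + 10*(1/31)) - 2*(-1)))*(254 + 72) = (-1/205 + ((5/2 + 10/31) - 1*(-2)))*326 = (-1/205 + (175/62 + 2))*326 = (-1/205 + 299/62)*326 = (61233/12710)*326 = 9980979/6355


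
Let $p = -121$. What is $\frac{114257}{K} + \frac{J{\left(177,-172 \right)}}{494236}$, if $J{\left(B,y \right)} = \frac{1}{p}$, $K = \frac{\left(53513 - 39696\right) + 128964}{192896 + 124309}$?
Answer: $\frac{2167417559594004079}{8538668748236} \approx 2.5384 \cdot 10^{5}$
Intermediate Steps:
$K = \frac{142781}{317205}$ ($K = \frac{\left(53513 - 39696\right) + 128964}{317205} = \left(13817 + 128964\right) \frac{1}{317205} = 142781 \cdot \frac{1}{317205} = \frac{142781}{317205} \approx 0.45012$)
$J{\left(B,y \right)} = - \frac{1}{121}$ ($J{\left(B,y \right)} = \frac{1}{-121} = - \frac{1}{121}$)
$\frac{114257}{K} + \frac{J{\left(177,-172 \right)}}{494236} = \frac{114257}{\frac{142781}{317205}} - \frac{1}{121 \cdot 494236} = 114257 \cdot \frac{317205}{142781} - \frac{1}{59802556} = \frac{36242891685}{142781} - \frac{1}{59802556} = \frac{2167417559594004079}{8538668748236}$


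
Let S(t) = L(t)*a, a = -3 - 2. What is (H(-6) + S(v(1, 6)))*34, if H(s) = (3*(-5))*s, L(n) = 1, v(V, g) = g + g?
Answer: 2890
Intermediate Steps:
v(V, g) = 2*g
a = -5
H(s) = -15*s
S(t) = -5 (S(t) = 1*(-5) = -5)
(H(-6) + S(v(1, 6)))*34 = (-15*(-6) - 5)*34 = (90 - 5)*34 = 85*34 = 2890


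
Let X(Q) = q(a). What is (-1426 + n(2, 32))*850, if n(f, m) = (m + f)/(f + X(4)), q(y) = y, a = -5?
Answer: -3665200/3 ≈ -1.2217e+6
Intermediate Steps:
X(Q) = -5
n(f, m) = (f + m)/(-5 + f) (n(f, m) = (m + f)/(f - 5) = (f + m)/(-5 + f))
(-1426 + n(2, 32))*850 = (-1426 + (2 + 32)/(-5 + 2))*850 = (-1426 + 34/(-3))*850 = (-1426 - ⅓*34)*850 = (-1426 - 34/3)*850 = -4312/3*850 = -3665200/3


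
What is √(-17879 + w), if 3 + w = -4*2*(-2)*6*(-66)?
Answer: I*√24218 ≈ 155.62*I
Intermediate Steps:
w = -6339 (w = -3 - 4*2*(-2)*6*(-66) = -3 - (-16)*6*(-66) = -3 - 4*(-24)*(-66) = -3 + 96*(-66) = -3 - 6336 = -6339)
√(-17879 + w) = √(-17879 - 6339) = √(-24218) = I*√24218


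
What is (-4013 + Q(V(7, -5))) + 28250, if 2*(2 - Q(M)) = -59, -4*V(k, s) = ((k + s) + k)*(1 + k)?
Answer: 48537/2 ≈ 24269.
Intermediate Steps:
V(k, s) = -(1 + k)*(s + 2*k)/4 (V(k, s) = -((k + s) + k)*(1 + k)/4 = -(s + 2*k)*(1 + k)/4 = -(1 + k)*(s + 2*k)/4)
Q(M) = 63/2 (Q(M) = 2 - ½*(-59) = 2 + 59/2 = 63/2)
(-4013 + Q(V(7, -5))) + 28250 = (-4013 + 63/2) + 28250 = -7963/2 + 28250 = 48537/2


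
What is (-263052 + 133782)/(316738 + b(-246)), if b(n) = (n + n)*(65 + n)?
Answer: -417/1309 ≈ -0.31856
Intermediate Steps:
b(n) = 2*n*(65 + n) (b(n) = (2*n)*(65 + n) = 2*n*(65 + n))
(-263052 + 133782)/(316738 + b(-246)) = (-263052 + 133782)/(316738 + 2*(-246)*(65 - 246)) = -129270/(316738 + 2*(-246)*(-181)) = -129270/(316738 + 89052) = -129270/405790 = -129270*1/405790 = -417/1309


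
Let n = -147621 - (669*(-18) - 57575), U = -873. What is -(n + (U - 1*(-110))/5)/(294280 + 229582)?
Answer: 390783/2619310 ≈ 0.14919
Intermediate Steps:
n = -78004 (n = -147621 - (-12042 - 57575) = -147621 - 1*(-69617) = -147621 + 69617 = -78004)
-(n + (U - 1*(-110))/5)/(294280 + 229582) = -(-78004 + (-873 - 1*(-110))/5)/(294280 + 229582) = -(-78004 + (-873 + 110)*(⅕))/523862 = -(-78004 - 763*⅕)/523862 = -(-78004 - 763/5)/523862 = -(-390783)/(5*523862) = -1*(-390783/2619310) = 390783/2619310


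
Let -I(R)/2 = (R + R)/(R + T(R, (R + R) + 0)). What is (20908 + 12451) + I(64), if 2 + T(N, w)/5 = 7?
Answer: 2968695/89 ≈ 33356.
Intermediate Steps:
T(N, w) = 25 (T(N, w) = -10 + 5*7 = -10 + 35 = 25)
I(R) = -4*R/(25 + R) (I(R) = -2*(R + R)/(R + 25) = -2*2*R/(25 + R) = -4*R/(25 + R))
(20908 + 12451) + I(64) = (20908 + 12451) - 4*64/(25 + 64) = 33359 - 4*64/89 = 33359 - 4*64*1/89 = 33359 - 256/89 = 2968695/89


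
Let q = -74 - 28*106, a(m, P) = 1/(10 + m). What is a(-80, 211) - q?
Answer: 212939/70 ≈ 3042.0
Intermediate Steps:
q = -3042 (q = -74 - 2968 = -3042)
a(-80, 211) - q = 1/(10 - 80) - 1*(-3042) = 1/(-70) + 3042 = -1/70 + 3042 = 212939/70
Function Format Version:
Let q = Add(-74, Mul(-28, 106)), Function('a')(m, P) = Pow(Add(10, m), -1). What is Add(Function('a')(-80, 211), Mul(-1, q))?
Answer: Rational(212939, 70) ≈ 3042.0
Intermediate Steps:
q = -3042 (q = Add(-74, -2968) = -3042)
Add(Function('a')(-80, 211), Mul(-1, q)) = Add(Pow(Add(10, -80), -1), Mul(-1, -3042)) = Add(Pow(-70, -1), 3042) = Add(Rational(-1, 70), 3042) = Rational(212939, 70)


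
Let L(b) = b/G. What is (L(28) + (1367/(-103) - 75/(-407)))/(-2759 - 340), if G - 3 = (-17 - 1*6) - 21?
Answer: 23668192/5326440339 ≈ 0.0044435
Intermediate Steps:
G = -41 (G = 3 + ((-17 - 1*6) - 21) = 3 + ((-17 - 6) - 21) = 3 + (-23 - 21) = 3 - 44 = -41)
L(b) = -b/41 (L(b) = b/(-41) = b*(-1/41) = -b/41)
(L(28) + (1367/(-103) - 75/(-407)))/(-2759 - 340) = (-1/41*28 + (1367/(-103) - 75/(-407)))/(-2759 - 340) = (-28/41 + (1367*(-1/103) - 75*(-1/407)))/(-3099) = (-28/41 + (-1367/103 + 75/407))*(-1/3099) = (-28/41 - 548644/41921)*(-1/3099) = -23668192/1718761*(-1/3099) = 23668192/5326440339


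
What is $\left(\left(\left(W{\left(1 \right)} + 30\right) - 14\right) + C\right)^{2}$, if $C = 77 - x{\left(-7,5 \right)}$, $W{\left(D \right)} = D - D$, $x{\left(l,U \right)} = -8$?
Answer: $10201$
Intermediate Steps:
$W{\left(D \right)} = 0$
$C = 85$ ($C = 77 - -8 = 77 + 8 = 85$)
$\left(\left(\left(W{\left(1 \right)} + 30\right) - 14\right) + C\right)^{2} = \left(\left(\left(0 + 30\right) - 14\right) + 85\right)^{2} = \left(\left(30 + \left(-17 + 3\right)\right) + 85\right)^{2} = \left(\left(30 - 14\right) + 85\right)^{2} = \left(16 + 85\right)^{2} = 101^{2} = 10201$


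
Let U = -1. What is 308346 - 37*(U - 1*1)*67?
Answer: 313304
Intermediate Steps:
308346 - 37*(U - 1*1)*67 = 308346 - 37*(-1 - 1*1)*67 = 308346 - 37*(-1 - 1)*67 = 308346 - 37*(-2)*67 = 308346 - (-74)*67 = 308346 - 1*(-4958) = 308346 + 4958 = 313304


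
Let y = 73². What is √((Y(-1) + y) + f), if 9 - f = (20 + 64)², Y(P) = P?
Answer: 3*I*√191 ≈ 41.461*I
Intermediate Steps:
y = 5329
f = -7047 (f = 9 - (20 + 64)² = 9 - 1*84² = 9 - 1*7056 = 9 - 7056 = -7047)
√((Y(-1) + y) + f) = √((-1 + 5329) - 7047) = √(5328 - 7047) = √(-1719) = 3*I*√191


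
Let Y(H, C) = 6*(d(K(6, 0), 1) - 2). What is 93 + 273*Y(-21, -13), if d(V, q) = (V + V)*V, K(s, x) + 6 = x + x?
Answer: 114753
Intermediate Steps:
K(s, x) = -6 + 2*x (K(s, x) = -6 + (x + x) = -6 + 2*x)
d(V, q) = 2*V² (d(V, q) = (2*V)*V = 2*V²)
Y(H, C) = 420 (Y(H, C) = 6*(2*(-6 + 2*0)² - 2) = 6*(2*(-6 + 0)² - 2) = 6*(2*(-6)² - 2) = 6*(2*36 - 2) = 6*(72 - 2) = 6*70 = 420)
93 + 273*Y(-21, -13) = 93 + 273*420 = 93 + 114660 = 114753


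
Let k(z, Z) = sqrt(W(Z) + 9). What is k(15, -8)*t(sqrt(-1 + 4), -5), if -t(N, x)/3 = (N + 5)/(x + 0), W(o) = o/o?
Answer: 3*sqrt(10)*(5 + sqrt(3))/5 ≈ 12.773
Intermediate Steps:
W(o) = 1
t(N, x) = -3*(5 + N)/x (t(N, x) = -3*(N + 5)/(x + 0) = -3*(5 + N)/x)
k(z, Z) = sqrt(10) (k(z, Z) = sqrt(1 + 9) = sqrt(10))
k(15, -8)*t(sqrt(-1 + 4), -5) = sqrt(10)*(3*(-5 - sqrt(-1 + 4))/(-5)) = sqrt(10)*(3*(-1/5)*(-5 - sqrt(3))) = sqrt(10)*(3 + 3*sqrt(3)/5)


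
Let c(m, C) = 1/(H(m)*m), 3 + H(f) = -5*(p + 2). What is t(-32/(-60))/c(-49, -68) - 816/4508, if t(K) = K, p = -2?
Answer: 440764/5635 ≈ 78.219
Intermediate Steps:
H(f) = -3 (H(f) = -3 - 5*(-2 + 2) = -3 - 5*0 = -3 + 0 = -3)
c(m, C) = -1/(3*m) (c(m, C) = 1/(-3*m) = -1/(3*m))
t(-32/(-60))/c(-49, -68) - 816/4508 = (-32/(-60))/((-⅓/(-49))) - 816/4508 = (-32*(-1/60))/((-⅓*(-1/49))) - 816*1/4508 = 8/(15*(1/147)) - 204/1127 = (8/15)*147 - 204/1127 = 392/5 - 204/1127 = 440764/5635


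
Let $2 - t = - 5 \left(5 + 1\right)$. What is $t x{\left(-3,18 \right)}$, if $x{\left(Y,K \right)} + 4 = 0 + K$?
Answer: $448$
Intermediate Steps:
$x{\left(Y,K \right)} = -4 + K$ ($x{\left(Y,K \right)} = -4 + \left(0 + K\right) = -4 + K$)
$t = 32$ ($t = 2 - - 5 \left(5 + 1\right) = 2 - \left(-5\right) 6 = 2 - -30 = 2 + 30 = 32$)
$t x{\left(-3,18 \right)} = 32 \left(-4 + 18\right) = 32 \cdot 14 = 448$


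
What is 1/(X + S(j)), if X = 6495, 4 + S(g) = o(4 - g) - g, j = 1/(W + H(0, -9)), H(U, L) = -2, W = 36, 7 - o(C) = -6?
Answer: 34/221135 ≈ 0.00015375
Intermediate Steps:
o(C) = 13 (o(C) = 7 - 1*(-6) = 7 + 6 = 13)
j = 1/34 (j = 1/(36 - 2) = 1/34 ≈ 0.029412)
S(g) = 9 - g (S(g) = -4 + (13 - g) = 9 - g)
1/(X + S(j)) = 1/(6495 + (9 - 1*1/34)) = 1/(6495 + (9 - 1/34)) = 1/(6495 + 305/34) = 1/(221135/34) = 34/221135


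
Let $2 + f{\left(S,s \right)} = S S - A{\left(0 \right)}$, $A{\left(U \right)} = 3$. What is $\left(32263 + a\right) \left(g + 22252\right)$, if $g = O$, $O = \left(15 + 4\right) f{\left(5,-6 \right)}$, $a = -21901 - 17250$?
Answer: $-155889216$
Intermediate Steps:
$f{\left(S,s \right)} = -5 + S^{2}$ ($f{\left(S,s \right)} = -2 + \left(S S - 3\right) = -2 + \left(S^{2} - 3\right) = -2 + \left(-3 + S^{2}\right) = -5 + S^{2}$)
$a = -39151$
$O = 380$ ($O = \left(15 + 4\right) \left(-5 + 5^{2}\right) = 19 \left(-5 + 25\right) = 19 \cdot 20 = 380$)
$g = 380$
$\left(32263 + a\right) \left(g + 22252\right) = \left(32263 - 39151\right) \left(380 + 22252\right) = \left(-6888\right) 22632 = -155889216$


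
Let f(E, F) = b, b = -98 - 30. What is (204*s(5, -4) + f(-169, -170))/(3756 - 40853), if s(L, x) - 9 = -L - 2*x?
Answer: -2320/37097 ≈ -0.062539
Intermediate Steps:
s(L, x) = 9 - L - 2*x (s(L, x) = 9 + (-L - 2*x) = 9 - L - 2*x)
b = -128
f(E, F) = -128
(204*s(5, -4) + f(-169, -170))/(3756 - 40853) = (204*(9 - 1*5 - 2*(-4)) - 128)/(3756 - 40853) = (204*(9 - 5 + 8) - 128)/(-37097) = (204*12 - 128)*(-1/37097) = (2448 - 128)*(-1/37097) = 2320*(-1/37097) = -2320/37097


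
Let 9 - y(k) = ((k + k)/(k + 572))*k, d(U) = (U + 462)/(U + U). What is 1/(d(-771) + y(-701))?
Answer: 66306/505770269 ≈ 0.00013110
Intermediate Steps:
d(U) = (462 + U)/(2*U) (d(U) = (462 + U)/((2*U)) = (462 + U)*(1/(2*U)) = (462 + U)/(2*U))
y(k) = 9 - 2*k**2/(572 + k) (y(k) = 9 - (k + k)/(k + 572)*k = 9 - (2*k)/(572 + k)*k = 9 - 2*k/(572 + k)*k = 9 - 2*k**2/(572 + k))
1/(d(-771) + y(-701)) = 1/((1/2)*(462 - 771)/(-771) + (5148 - 2*(-701)**2 + 9*(-701))/(572 - 701)) = 1/((1/2)*(-1/771)*(-309) + (5148 - 2*491401 - 6309)/(-129)) = 1/(103/514 - (5148 - 982802 - 6309)/129) = 1/(103/514 - 1/129*(-983963)) = 1/(103/514 + 983963/129) = 1/(505770269/66306) = 66306/505770269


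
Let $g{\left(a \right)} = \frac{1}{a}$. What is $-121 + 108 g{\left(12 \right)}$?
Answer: $-112$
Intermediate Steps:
$-121 + 108 g{\left(12 \right)} = -121 + \frac{108}{12} = -121 + 108 \cdot \frac{1}{12} = -121 + 9 = -112$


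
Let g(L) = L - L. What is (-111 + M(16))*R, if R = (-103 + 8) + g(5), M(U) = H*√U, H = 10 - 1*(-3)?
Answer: 5605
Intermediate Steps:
H = 13 (H = 10 + 3 = 13)
M(U) = 13*√U
g(L) = 0
R = -95 (R = (-103 + 8) + 0 = -95 + 0 = -95)
(-111 + M(16))*R = (-111 + 13*√16)*(-95) = (-111 + 13*4)*(-95) = (-111 + 52)*(-95) = -59*(-95) = 5605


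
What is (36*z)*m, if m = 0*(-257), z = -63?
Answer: 0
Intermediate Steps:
m = 0
(36*z)*m = (36*(-63))*0 = -2268*0 = 0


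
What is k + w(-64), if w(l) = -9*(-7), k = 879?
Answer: 942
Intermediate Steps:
w(l) = 63
k + w(-64) = 879 + 63 = 942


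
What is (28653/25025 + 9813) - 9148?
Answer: 16670278/25025 ≈ 666.14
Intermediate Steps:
(28653/25025 + 9813) - 9148 = 245598978/25025 - 9148 = 16670278/25025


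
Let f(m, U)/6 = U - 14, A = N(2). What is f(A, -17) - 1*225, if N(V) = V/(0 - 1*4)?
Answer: -411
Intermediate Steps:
N(V) = -V/4 (N(V) = V/(0 - 4) = V/(-4) = V*(-¼) = -V/4)
A = -½ (A = -¼*2 = -½ ≈ -0.50000)
f(m, U) = -84 + 6*U (f(m, U) = 6*(U - 14) = 6*(-14 + U) = -84 + 6*U)
f(A, -17) - 1*225 = (-84 + 6*(-17)) - 1*225 = (-84 - 102) - 225 = -186 - 225 = -411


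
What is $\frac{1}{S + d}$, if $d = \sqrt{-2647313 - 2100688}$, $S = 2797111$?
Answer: $\frac{2797111}{7823834694322} - \frac{i \sqrt{4748001}}{7823834694322} \approx 3.5751 \cdot 10^{-7} - 2.7851 \cdot 10^{-10} i$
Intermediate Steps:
$d = i \sqrt{4748001}$ ($d = \sqrt{-4748001} = i \sqrt{4748001} \approx 2179.0 i$)
$\frac{1}{S + d} = \frac{1}{2797111 + i \sqrt{4748001}}$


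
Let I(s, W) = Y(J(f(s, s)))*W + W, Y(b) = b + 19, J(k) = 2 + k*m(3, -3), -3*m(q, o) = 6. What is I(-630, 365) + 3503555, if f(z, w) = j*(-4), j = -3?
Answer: 3502825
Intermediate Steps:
m(q, o) = -2 (m(q, o) = -1/3*6 = -2)
f(z, w) = 12 (f(z, w) = -3*(-4) = 12)
J(k) = 2 - 2*k (J(k) = 2 + k*(-2) = 2 - 2*k)
Y(b) = 19 + b
I(s, W) = -2*W (I(s, W) = (19 + (2 - 2*12))*W + W = (19 + (2 - 24))*W + W = (19 - 22)*W + W = -3*W + W = -2*W)
I(-630, 365) + 3503555 = -2*365 + 3503555 = -730 + 3503555 = 3502825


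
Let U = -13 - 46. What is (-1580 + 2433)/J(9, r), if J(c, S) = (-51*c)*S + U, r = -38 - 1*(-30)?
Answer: 853/3613 ≈ 0.23609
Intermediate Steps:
r = -8 (r = -38 + 30 = -8)
U = -59
J(c, S) = -59 - 51*S*c (J(c, S) = (-51*c)*S - 59 = -51*S*c - 59 = -59 - 51*S*c)
(-1580 + 2433)/J(9, r) = (-1580 + 2433)/(-59 - 51*(-8)*9) = 853/(-59 + 3672) = 853/3613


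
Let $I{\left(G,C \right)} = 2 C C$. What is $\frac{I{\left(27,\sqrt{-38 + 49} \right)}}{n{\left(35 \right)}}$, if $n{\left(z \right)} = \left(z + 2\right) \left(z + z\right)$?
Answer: $\frac{11}{1295} \approx 0.0084942$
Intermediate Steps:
$n{\left(z \right)} = 2 z \left(2 + z\right)$ ($n{\left(z \right)} = \left(2 + z\right) 2 z = 2 z \left(2 + z\right)$)
$I{\left(G,C \right)} = 2 C^{2}$
$\frac{I{\left(27,\sqrt{-38 + 49} \right)}}{n{\left(35 \right)}} = \frac{2 \left(\sqrt{-38 + 49}\right)^{2}}{2 \cdot 35 \left(2 + 35\right)} = \frac{2 \left(\sqrt{11}\right)^{2}}{2 \cdot 35 \cdot 37} = \frac{2 \cdot 11}{2590} = 22 \cdot \frac{1}{2590} = \frac{11}{1295}$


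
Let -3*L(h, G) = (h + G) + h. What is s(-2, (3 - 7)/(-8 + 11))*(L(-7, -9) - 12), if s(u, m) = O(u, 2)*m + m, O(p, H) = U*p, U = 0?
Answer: 52/9 ≈ 5.7778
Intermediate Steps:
O(p, H) = 0 (O(p, H) = 0*p = 0)
L(h, G) = -2*h/3 - G/3 (L(h, G) = -((h + G) + h)/3 = -((G + h) + h)/3 = -(G + 2*h)/3 = -2*h/3 - G/3)
s(u, m) = m (s(u, m) = 0*m + m = 0 + m = m)
s(-2, (3 - 7)/(-8 + 11))*(L(-7, -9) - 12) = ((3 - 7)/(-8 + 11))*((-⅔*(-7) - ⅓*(-9)) - 12) = (-4/3)*((14/3 + 3) - 12) = (-4*⅓)*(23/3 - 12) = -4/3*(-13/3) = 52/9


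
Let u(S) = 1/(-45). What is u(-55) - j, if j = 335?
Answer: -15076/45 ≈ -335.02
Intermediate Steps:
u(S) = -1/45
u(-55) - j = -1/45 - 1*335 = -1/45 - 335 = -15076/45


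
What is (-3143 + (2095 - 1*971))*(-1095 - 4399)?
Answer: 11092386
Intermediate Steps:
(-3143 + (2095 - 1*971))*(-1095 - 4399) = (-3143 + (2095 - 971))*(-5494) = (-3143 + 1124)*(-5494) = -2019*(-5494) = 11092386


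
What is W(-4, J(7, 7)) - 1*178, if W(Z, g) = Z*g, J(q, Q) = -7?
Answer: -150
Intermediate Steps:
W(-4, J(7, 7)) - 1*178 = -4*(-7) - 1*178 = 28 - 178 = -150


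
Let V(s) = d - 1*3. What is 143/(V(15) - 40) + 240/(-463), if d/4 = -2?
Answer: -78449/23613 ≈ -3.3223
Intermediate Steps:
d = -8 (d = 4*(-2) = -8)
V(s) = -11 (V(s) = -8 - 1*3 = -8 - 3 = -11)
143/(V(15) - 40) + 240/(-463) = 143/(-11 - 40) + 240/(-463) = 143/(-51) + 240*(-1/463) = 143*(-1/51) - 240/463 = -143/51 - 240/463 = -78449/23613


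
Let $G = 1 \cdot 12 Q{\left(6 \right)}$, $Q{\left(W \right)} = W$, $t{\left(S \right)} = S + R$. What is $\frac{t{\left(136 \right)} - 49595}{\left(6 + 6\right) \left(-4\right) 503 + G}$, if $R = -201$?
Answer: $\frac{12415}{6018} \approx 2.063$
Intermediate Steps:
$t{\left(S \right)} = -201 + S$ ($t{\left(S \right)} = S - 201 = -201 + S$)
$G = 72$ ($G = 1 \cdot 12 \cdot 6 = 12 \cdot 6 = 72$)
$\frac{t{\left(136 \right)} - 49595}{\left(6 + 6\right) \left(-4\right) 503 + G} = \frac{\left(-201 + 136\right) - 49595}{\left(6 + 6\right) \left(-4\right) 503 + 72} = \frac{-65 - 49595}{12 \left(-4\right) 503 + 72} = - \frac{49660}{\left(-48\right) 503 + 72} = - \frac{49660}{-24144 + 72} = - \frac{49660}{-24072} = \left(-49660\right) \left(- \frac{1}{24072}\right) = \frac{12415}{6018}$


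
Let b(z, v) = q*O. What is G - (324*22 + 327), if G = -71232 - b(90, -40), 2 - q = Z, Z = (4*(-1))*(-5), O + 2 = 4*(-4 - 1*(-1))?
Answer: -78939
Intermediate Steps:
O = -14 (O = -2 + 4*(-4 - 1*(-1)) = -2 + 4*(-4 + 1) = -2 + 4*(-3) = -2 - 12 = -14)
Z = 20 (Z = -4*(-5) = 20)
q = -18 (q = 2 - 1*20 = 2 - 20 = -18)
b(z, v) = 252 (b(z, v) = -18*(-14) = 252)
G = -71484 (G = -71232 - 1*252 = -71232 - 252 = -71484)
G - (324*22 + 327) = -71484 - (324*22 + 327) = -71484 - (7128 + 327) = -71484 - 1*7455 = -71484 - 7455 = -78939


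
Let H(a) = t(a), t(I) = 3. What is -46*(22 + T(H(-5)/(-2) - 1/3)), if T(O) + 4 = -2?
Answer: -736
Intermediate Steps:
H(a) = 3
T(O) = -6 (T(O) = -4 - 2 = -6)
-46*(22 + T(H(-5)/(-2) - 1/3)) = -46*(22 - 6) = -46*16 = -736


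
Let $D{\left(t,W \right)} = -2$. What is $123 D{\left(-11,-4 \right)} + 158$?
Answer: $-88$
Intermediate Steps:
$123 D{\left(-11,-4 \right)} + 158 = 123 \left(-2\right) + 158 = -246 + 158 = -88$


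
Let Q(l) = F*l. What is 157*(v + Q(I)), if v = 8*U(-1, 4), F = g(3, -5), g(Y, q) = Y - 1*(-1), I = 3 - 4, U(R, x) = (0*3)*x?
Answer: -628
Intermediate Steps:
U(R, x) = 0 (U(R, x) = 0*x = 0)
I = -1
g(Y, q) = 1 + Y (g(Y, q) = Y + 1 = 1 + Y)
F = 4 (F = 1 + 3 = 4)
Q(l) = 4*l
v = 0 (v = 8*0 = 0)
157*(v + Q(I)) = 157*(0 + 4*(-1)) = 157*(0 - 4) = 157*(-4) = -628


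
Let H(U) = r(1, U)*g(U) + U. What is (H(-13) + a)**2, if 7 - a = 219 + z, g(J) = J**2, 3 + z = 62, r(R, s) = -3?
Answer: 625681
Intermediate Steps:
z = 59 (z = -3 + 62 = 59)
a = -271 (a = 7 - (219 + 59) = 7 - 1*278 = 7 - 278 = -271)
H(U) = U - 3*U**2 (H(U) = -3*U**2 + U = U - 3*U**2)
(H(-13) + a)**2 = (-13*(1 - 3*(-13)) - 271)**2 = (-13*(1 + 39) - 271)**2 = (-13*40 - 271)**2 = (-520 - 271)**2 = (-791)**2 = 625681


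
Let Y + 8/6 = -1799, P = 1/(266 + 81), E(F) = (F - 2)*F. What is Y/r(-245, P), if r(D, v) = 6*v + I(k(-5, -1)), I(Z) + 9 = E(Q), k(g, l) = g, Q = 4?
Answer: 170377/93 ≈ 1832.0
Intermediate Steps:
E(F) = F*(-2 + F) (E(F) = (-2 + F)*F = F*(-2 + F))
I(Z) = -1 (I(Z) = -9 + 4*(-2 + 4) = -9 + 4*2 = -9 + 8 = -1)
P = 1/347 ≈ 0.0028818
r(D, v) = -1 + 6*v (r(D, v) = 6*v - 1 = -1 + 6*v)
Y = -5401/3 (Y = -4/3 - 1799 = -5401/3 ≈ -1800.3)
Y/r(-245, P) = -5401/(3*(-1 + 6*(1/347))) = -5401/(3*(-1 + 6/347)) = -5401/(3*(-341/347)) = -5401/3*(-347/341) = 170377/93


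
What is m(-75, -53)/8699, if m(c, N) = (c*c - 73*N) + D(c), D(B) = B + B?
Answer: 9344/8699 ≈ 1.0741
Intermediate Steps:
D(B) = 2*B
m(c, N) = c**2 - 73*N + 2*c (m(c, N) = (c*c - 73*N) + 2*c = (c**2 - 73*N) + 2*c = c**2 - 73*N + 2*c)
m(-75, -53)/8699 = ((-75)**2 - 73*(-53) + 2*(-75))/8699 = (5625 + 3869 - 150)*(1/8699) = 9344*(1/8699) = 9344/8699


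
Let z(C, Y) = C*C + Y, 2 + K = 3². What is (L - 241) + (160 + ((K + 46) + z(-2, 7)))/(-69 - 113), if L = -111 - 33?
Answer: -5021/13 ≈ -386.23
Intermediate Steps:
K = 7 (K = -2 + 3² = -2 + 9 = 7)
z(C, Y) = Y + C² (z(C, Y) = C² + Y = Y + C²)
L = -144
(L - 241) + (160 + ((K + 46) + z(-2, 7)))/(-69 - 113) = (-144 - 241) + (160 + ((7 + 46) + (7 + (-2)²)))/(-69 - 113) = -385 + (160 + (53 + (7 + 4)))/(-182) = -385 + (160 + (53 + 11))*(-1/182) = -385 + (160 + 64)*(-1/182) = -385 + 224*(-1/182) = -385 - 16/13 = -5021/13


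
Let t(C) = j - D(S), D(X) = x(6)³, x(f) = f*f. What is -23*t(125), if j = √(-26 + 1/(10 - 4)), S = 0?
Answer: 1073088 - 23*I*√930/6 ≈ 1.0731e+6 - 116.9*I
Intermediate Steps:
x(f) = f²
D(X) = 46656 (D(X) = (6²)³ = 36³ = 46656)
j = I*√930/6 (j = √(-26 + 1/6) = √(-26 + ⅙) = √(-155/6) = I*√930/6 ≈ 5.0826*I)
t(C) = -46656 + I*√930/6 (t(C) = I*√930/6 - 1*46656 = I*√930/6 - 46656 = -46656 + I*√930/6)
-23*t(125) = -23*(-46656 + I*√930/6) = 1073088 - 23*I*√930/6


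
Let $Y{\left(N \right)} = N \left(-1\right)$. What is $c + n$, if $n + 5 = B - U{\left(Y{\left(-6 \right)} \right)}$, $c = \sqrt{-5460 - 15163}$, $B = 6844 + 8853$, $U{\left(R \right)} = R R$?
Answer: $15656 + i \sqrt{20623} \approx 15656.0 + 143.61 i$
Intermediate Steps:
$Y{\left(N \right)} = - N$
$U{\left(R \right)} = R^{2}$
$B = 15697$
$c = i \sqrt{20623}$ ($c = \sqrt{-20623} = i \sqrt{20623} \approx 143.61 i$)
$n = 15656$ ($n = -5 + \left(15697 - \left(\left(-1\right) \left(-6\right)\right)^{2}\right) = -5 + \left(15697 - 6^{2}\right) = -5 + \left(15697 - 36\right) = -5 + 15661 = 15656$)
$c + n = i \sqrt{20623} + 15656 = 15656 + i \sqrt{20623}$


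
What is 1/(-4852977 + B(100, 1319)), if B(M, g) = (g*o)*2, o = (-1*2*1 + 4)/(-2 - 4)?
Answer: -3/14561569 ≈ -2.0602e-7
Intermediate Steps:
o = -⅓ (o = (-2*1 + 4)/(-6) = (-2 + 4)*(-⅙) = 2*(-⅙) = -⅓ ≈ -0.33333)
B(M, g) = -2*g/3 (B(M, g) = (g*(-⅓))*2 = -g/3*2 = -2*g/3)
1/(-4852977 + B(100, 1319)) = 1/(-4852977 - ⅔*1319) = 1/(-4852977 - 2638/3) = 1/(-14561569/3) = -3/14561569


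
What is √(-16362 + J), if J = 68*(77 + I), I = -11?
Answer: I*√11874 ≈ 108.97*I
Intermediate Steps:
J = 4488 (J = 68*(77 - 11) = 68*66 = 4488)
√(-16362 + J) = √(-16362 + 4488) = √(-11874) = I*√11874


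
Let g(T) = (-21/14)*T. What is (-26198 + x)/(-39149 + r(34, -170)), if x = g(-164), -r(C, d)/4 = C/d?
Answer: 129760/195741 ≈ 0.66292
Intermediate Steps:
r(C, d) = -4*C/d
g(T) = -3*T/2 (g(T) = (-21*1/14)*T = -3*T/2)
x = 246 (x = -3/2*(-164) = 246)
(-26198 + x)/(-39149 + r(34, -170)) = (-26198 + 246)/(-39149 - 4*34/(-170)) = -25952/(-39149 - 4*34*(-1/170)) = -25952/(-39149 + ⅘) = -25952/(-195741/5) = -25952*(-5/195741) = 129760/195741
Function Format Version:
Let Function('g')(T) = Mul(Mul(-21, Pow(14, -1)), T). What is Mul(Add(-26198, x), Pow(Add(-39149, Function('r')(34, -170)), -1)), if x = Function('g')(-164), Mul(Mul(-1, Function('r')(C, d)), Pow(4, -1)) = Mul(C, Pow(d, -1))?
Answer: Rational(129760, 195741) ≈ 0.66292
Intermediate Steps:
Function('r')(C, d) = Mul(-4, C, Pow(d, -1)) (Function('r')(C, d) = Mul(-4, Mul(C, Pow(d, -1))) = Mul(-4, C, Pow(d, -1)))
Function('g')(T) = Mul(Rational(-3, 2), T) (Function('g')(T) = Mul(Mul(-21, Rational(1, 14)), T) = Mul(Rational(-3, 2), T))
x = 246 (x = Mul(Rational(-3, 2), -164) = 246)
Mul(Add(-26198, x), Pow(Add(-39149, Function('r')(34, -170)), -1)) = Mul(Add(-26198, 246), Pow(Add(-39149, Mul(-4, 34, Pow(-170, -1))), -1)) = Mul(-25952, Pow(Add(-39149, Mul(-4, 34, Rational(-1, 170))), -1)) = Mul(-25952, Pow(Add(-39149, Rational(4, 5)), -1)) = Mul(-25952, Pow(Rational(-195741, 5), -1)) = Mul(-25952, Rational(-5, 195741)) = Rational(129760, 195741)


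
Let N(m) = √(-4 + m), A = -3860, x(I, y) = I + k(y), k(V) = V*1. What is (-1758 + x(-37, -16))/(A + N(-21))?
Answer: 1398092/2979925 + 1811*I/2979925 ≈ 0.46917 + 0.00060773*I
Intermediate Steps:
k(V) = V
x(I, y) = I + y
(-1758 + x(-37, -16))/(A + N(-21)) = (-1758 + (-37 - 16))/(-3860 + √(-4 - 21)) = (-1758 - 53)/(-3860 + √(-25)) = -1811*(-3860 - 5*I)/14899625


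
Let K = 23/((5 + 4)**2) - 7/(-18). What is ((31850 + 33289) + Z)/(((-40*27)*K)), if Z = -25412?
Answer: -119181/2180 ≈ -54.670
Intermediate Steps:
K = 109/162 (K = 23/(9**2) - 7*(-1/18) = 23/81 + 7/18 = 109/162 ≈ 0.67284)
((31850 + 33289) + Z)/(((-40*27)*K)) = ((31850 + 33289) - 25412)/((-40*27*(109/162))) = (65139 - 25412)/((-1080*109/162)) = 39727/(-2180/3) = 39727*(-3/2180) = -119181/2180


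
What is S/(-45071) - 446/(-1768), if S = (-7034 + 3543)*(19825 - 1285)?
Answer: 4401946661/3064828 ≈ 1436.3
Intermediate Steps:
S = -64723140 (S = -3491*18540 = -64723140)
S/(-45071) - 446/(-1768) = -64723140/(-45071) - 446/(-1768) = -64723140*(-1/45071) - 446*(-1/1768) = 64723140/45071 + 223/884 = 4401946661/3064828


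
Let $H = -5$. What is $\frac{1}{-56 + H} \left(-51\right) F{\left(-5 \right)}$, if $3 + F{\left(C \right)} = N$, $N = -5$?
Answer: $- \frac{408}{61} \approx -6.6885$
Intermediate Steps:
$F{\left(C \right)} = -8$ ($F{\left(C \right)} = -3 - 5 = -8$)
$\frac{1}{-56 + H} \left(-51\right) F{\left(-5 \right)} = \frac{1}{-56 - 5} \left(-51\right) \left(-8\right) = \frac{1}{-61} \left(-51\right) \left(-8\right) = \left(- \frac{1}{61}\right) \left(-51\right) \left(-8\right) = \frac{51}{61} \left(-8\right) = - \frac{408}{61}$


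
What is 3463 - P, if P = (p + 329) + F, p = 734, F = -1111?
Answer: 3511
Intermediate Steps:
P = -48 (P = (734 + 329) - 1111 = 1063 - 1111 = -48)
3463 - P = 3463 - 1*(-48) = 3463 + 48 = 3511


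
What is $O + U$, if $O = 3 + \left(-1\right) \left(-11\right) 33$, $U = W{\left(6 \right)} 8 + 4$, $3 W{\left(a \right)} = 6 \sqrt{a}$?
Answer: $370 + 16 \sqrt{6} \approx 409.19$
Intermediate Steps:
$W{\left(a \right)} = 2 \sqrt{a}$ ($W{\left(a \right)} = \frac{6 \sqrt{a}}{3} = 2 \sqrt{a}$)
$U = 4 + 16 \sqrt{6}$ ($U = 2 \sqrt{6} \cdot 8 + 4 = 16 \sqrt{6} + 4 = 4 + 16 \sqrt{6} \approx 43.192$)
$O = 366$ ($O = 3 + 11 \cdot 33 = 3 + 363 = 366$)
$O + U = 366 + \left(4 + 16 \sqrt{6}\right) = 370 + 16 \sqrt{6}$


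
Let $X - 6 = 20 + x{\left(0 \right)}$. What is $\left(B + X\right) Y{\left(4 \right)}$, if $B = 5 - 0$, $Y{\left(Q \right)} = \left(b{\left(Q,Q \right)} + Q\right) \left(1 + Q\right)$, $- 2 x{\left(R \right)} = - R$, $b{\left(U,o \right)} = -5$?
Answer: $-155$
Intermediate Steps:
$x{\left(R \right)} = \frac{R}{2}$ ($x{\left(R \right)} = - \frac{\left(-1\right) R}{2} = \frac{R}{2}$)
$Y{\left(Q \right)} = \left(1 + Q\right) \left(-5 + Q\right)$ ($Y{\left(Q \right)} = \left(-5 + Q\right) \left(1 + Q\right) = \left(1 + Q\right) \left(-5 + Q\right)$)
$B = 5$ ($B = 5 + 0 = 5$)
$X = 26$ ($X = 6 + \left(20 + \frac{1}{2} \cdot 0\right) = 6 + \left(20 + 0\right) = 6 + 20 = 26$)
$\left(B + X\right) Y{\left(4 \right)} = \left(5 + 26\right) \left(-5 + 4^{2} - 16\right) = 31 \left(-5 + 16 - 16\right) = 31 \left(-5\right) = -155$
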